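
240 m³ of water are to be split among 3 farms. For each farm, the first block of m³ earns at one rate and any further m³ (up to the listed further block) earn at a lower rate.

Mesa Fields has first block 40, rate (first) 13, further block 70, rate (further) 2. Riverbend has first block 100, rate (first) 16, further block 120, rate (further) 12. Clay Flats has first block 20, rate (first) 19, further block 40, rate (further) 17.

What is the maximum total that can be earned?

3660

Order all 6 blocks by rate: Clay Flats/T1 19 > Clay Flats/T2 17 > Riverbend/T1 16 > Mesa Fields/T1 13 > Riverbend/T2 12 > Mesa Fields/T2 2.
Clay Flats/T1 (19): +20 — 220 left.
Clay Flats/T2 (17): +40 — 180 left.
Riverbend T1 at 16: fill all 100 — 80 left.
Mesa Fields T1 at 13: fill all 40 — 40 left.
Riverbend T2 at 12: only 40 left, fill 40.
Total = 19×20 + 17×40 + 16×100 + 13×40 + 12×40 = 3660.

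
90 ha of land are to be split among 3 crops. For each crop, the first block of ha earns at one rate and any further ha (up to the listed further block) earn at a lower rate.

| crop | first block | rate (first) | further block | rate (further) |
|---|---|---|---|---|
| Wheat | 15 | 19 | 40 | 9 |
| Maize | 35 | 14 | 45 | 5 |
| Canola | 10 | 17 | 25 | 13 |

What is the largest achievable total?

Treat each block as its own option and order by rate: Wheat/tier1 19 > Canola/tier1 17 > Maize/tier1 14 > Canola/tier2 13 > Wheat/tier2 9 > Maize/tier2 5.
Wheat tier1 at 19: fill all 15 ; 75 left.
Canola tier1 at 17: fill all 10 ; 65 left.
Fill Maize tier1 block (35 at 14) ; 30 left.
Canola/tier2 (13): +25 ; 5 left.
5 remain; put them into Wheat tier2 at 9.
Total = 19×15 + 17×10 + 14×35 + 13×25 + 9×5 = 1315.

1315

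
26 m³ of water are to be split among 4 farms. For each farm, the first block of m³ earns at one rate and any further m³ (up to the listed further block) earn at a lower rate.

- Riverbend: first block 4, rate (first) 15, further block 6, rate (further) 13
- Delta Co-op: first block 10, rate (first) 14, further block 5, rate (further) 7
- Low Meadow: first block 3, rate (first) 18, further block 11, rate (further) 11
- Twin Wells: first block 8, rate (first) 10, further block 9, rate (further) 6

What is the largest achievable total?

Treat each block as its own option and order by rate: Low Meadow/first 18 > Riverbend/first 15 > Delta Co-op/first 14 > Riverbend/second 13 > Low Meadow/second 11 > Twin Wells/first 10 > Delta Co-op/second 7 > Twin Wells/second 6.
Low Meadow first at 18: fill all 3 ; 23 left.
Riverbend/first (15): +4 ; 19 left.
Fill Delta Co-op first block (10 at 14) ; 9 left.
Riverbend/second (13): +6 ; 3 left.
Low Meadow second at 11: only 3 left, fill 3.
Total = 18×3 + 15×4 + 14×10 + 13×6 + 11×3 = 365.

365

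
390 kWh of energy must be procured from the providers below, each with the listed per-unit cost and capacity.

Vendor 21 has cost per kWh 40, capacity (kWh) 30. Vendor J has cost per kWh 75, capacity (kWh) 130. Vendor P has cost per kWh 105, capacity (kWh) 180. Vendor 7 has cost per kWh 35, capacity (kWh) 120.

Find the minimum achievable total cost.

Fill from the cheapest provider first.
Vendor 7 at 35: take all 120 kWh ; 270 still needed.
Vendor 21 (40): use full 30 ; 240 kWh to go.
Take 130 from Vendor J at 75 ; need 110 more.
Vendor P (105): take the remaining 110 ; done.
Cost = 120×35 + 30×40 + 130×75 + 110×105 = 26700.

26700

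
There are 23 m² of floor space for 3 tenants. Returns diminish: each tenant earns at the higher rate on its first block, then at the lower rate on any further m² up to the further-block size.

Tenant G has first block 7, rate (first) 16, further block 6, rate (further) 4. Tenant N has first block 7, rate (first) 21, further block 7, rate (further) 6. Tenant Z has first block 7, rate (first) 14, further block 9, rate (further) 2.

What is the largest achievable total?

369

Order all 6 blocks by rate: Tenant N/first 21 > Tenant G/first 16 > Tenant Z/first 14 > Tenant N/second 6 > Tenant G/second 4 > Tenant Z/second 2.
Tenant N first at 21: fill all 7 → 16 left.
Fill Tenant G first block (7 at 16) → 9 left.
Tenant Z first at 14: fill all 7 → 2 left.
2 remain; put them into Tenant N second at 6.
Total = 21×7 + 16×7 + 14×7 + 6×2 = 369.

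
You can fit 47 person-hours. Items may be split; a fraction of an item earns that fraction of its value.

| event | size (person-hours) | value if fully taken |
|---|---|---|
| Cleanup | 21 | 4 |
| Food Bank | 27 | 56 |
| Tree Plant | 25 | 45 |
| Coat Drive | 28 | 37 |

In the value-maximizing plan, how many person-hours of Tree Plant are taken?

20

Best value per unit of size first: Food Bank 56/27≈2.07, Tree Plant 45/25≈1.8, Coat Drive 37/28≈1.32, Cleanup 4/21≈0.19.
All 27 person-hours of Food Bank fit (value 56) ; 20 remain.
Only 20 person-hours remain; take 20/25 of Tree Plant for value 45×20/25 = 36.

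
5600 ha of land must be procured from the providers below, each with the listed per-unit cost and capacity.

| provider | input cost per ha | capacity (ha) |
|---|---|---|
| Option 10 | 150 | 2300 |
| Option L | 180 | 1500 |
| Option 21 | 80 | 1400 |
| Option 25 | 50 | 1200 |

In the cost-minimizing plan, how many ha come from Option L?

700

Use providers in increasing cost order.
Option 25 (50): use full 1200 → 4400 ha to go.
Option 21 (80): use full 1400 → 3000 ha to go.
Take 2300 from Option 10 at 150 → need 700 more.
Take 700 from Option L at 180 to finish.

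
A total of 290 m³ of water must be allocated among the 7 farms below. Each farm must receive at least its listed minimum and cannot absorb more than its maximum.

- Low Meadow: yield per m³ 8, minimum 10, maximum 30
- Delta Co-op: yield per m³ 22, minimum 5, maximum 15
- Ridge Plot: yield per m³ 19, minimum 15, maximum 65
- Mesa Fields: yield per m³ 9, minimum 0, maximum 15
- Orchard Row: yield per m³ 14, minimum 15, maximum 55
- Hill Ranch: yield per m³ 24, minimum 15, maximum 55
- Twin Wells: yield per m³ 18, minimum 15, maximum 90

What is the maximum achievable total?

Meeting every minimum uses 10+5+15+0+15+15+15 = 75 m³, leaving 215.
Order the farms by yield per m³: Hill Ranch 24 > Delta Co-op 22 > Ridge Plot 19 > Twin Wells 18 > Orchard Row 14 > Mesa Fields 9 > Low Meadow 8.
Give Hill Ranch 40 more to hit its cap of 55 — 175 left.
Give Delta Co-op 10 more to hit its cap of 15 — 165 left.
Ridge Plot: +50 to 65 (cap) — 115 left.
Give Twin Wells 75 more to hit its cap of 90 — 40 left.
Orchard Row takes 40 more to reach its cap of 55 — 0 left.
Total = 8×10 + 22×15 + 19×65 + 14×55 + 24×55 + 18×90 = 5355.

5355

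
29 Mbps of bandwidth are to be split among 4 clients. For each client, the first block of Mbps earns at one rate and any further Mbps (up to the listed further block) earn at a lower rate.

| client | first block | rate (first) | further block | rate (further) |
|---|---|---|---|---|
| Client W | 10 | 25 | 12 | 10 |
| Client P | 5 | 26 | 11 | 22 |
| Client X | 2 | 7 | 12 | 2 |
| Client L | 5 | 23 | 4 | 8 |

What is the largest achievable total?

Order all 8 blocks by rate: Client P/T1 26 > Client W/T1 25 > Client L/T1 23 > Client P/T2 22 > Client W/T2 10 > Client L/T2 8 > Client X/T1 7 > Client X/T2 2.
Client P T1 at 26: fill all 5 ; 24 left.
Client W T1 at 25: fill all 10 ; 14 left.
Fill Client L T1 block (5 at 23) ; 9 left.
Client P T2 at 22: only 9 left, fill 9.
Total = 26×5 + 25×10 + 23×5 + 22×9 = 693.

693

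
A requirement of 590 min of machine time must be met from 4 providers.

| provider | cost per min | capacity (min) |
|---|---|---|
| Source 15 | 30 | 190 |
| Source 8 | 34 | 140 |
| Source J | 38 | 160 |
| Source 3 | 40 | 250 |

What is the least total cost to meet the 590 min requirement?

Use providers in increasing cost order.
Take 190 from Source 15 at 30 → need 400 more.
Take 140 from Source 8 at 34 → need 260 more.
Take 160 from Source J at 38 → need 100 more.
Source 3 (40): take the remaining 100 → done.
Cost = 190×30 + 140×34 + 160×38 + 100×40 = 20540.

20540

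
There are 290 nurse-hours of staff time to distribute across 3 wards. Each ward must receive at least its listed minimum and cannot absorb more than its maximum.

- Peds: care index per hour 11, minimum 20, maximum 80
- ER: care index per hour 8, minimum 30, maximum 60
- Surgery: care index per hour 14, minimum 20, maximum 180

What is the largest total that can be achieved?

3640

Meeting every minimum uses 20+30+20 = 70 nurse-hours, leaving 220.
Rank by care index per hour: Surgery 14 > Peds 11 > ER 8.
Give Surgery 160 more to hit its cap of 180 ; 60 left.
Peds: +60 to 80 (cap) ; 0 left.
Total = 11×80 + 8×30 + 14×180 = 3640.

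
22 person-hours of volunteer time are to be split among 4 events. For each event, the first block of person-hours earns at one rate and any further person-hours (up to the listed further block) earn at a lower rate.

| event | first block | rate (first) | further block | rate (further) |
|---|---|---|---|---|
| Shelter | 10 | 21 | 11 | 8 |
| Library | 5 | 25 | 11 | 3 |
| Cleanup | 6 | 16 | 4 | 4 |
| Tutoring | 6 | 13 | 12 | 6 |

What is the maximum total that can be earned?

444

Order all 8 blocks by rate: Library/T1 25 > Shelter/T1 21 > Cleanup/T1 16 > Tutoring/T1 13 > Shelter/T2 8 > Tutoring/T2 6 > Cleanup/T2 4 > Library/T2 3.
Fill Library T1 block (5 at 25) → 17 left.
Fill Shelter T1 block (10 at 21) → 7 left.
Cleanup/T1 (16): +6 → 1 left.
1 remain; put them into Tutoring T1 at 13.
Total = 25×5 + 21×10 + 16×6 + 13×1 = 444.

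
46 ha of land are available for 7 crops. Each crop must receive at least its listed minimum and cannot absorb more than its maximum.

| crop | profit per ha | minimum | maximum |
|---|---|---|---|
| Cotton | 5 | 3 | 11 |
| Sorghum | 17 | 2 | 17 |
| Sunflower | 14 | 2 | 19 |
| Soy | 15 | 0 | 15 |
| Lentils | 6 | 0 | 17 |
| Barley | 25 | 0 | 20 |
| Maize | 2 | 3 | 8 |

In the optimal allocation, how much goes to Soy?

1

Meeting every minimum uses 3+2+2+0+0+0+3 = 10 ha, leaving 36.
Highest profit per ha first: Barley 25 > Sorghum 17 > Soy 15 > Sunflower 14 > Lentils 6 > Cotton 5 > Maize 2.
Barley takes 20 more to reach its cap of 20 — 16 left.
Give Sorghum 15 more to hit its cap of 17 — 1 left.
Soy: +1 (room for 15) → 1. Pool exhausted.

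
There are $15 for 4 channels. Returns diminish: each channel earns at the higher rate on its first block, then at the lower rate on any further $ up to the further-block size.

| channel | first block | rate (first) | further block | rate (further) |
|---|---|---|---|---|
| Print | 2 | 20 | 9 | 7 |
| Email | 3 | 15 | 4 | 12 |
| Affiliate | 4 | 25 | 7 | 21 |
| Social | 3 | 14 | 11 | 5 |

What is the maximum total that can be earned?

317

Rank every tier by rate: Affiliate/T1 25 > Affiliate/T2 21 > Print/T1 20 > Email/T1 15 > Social/T1 14 > Email/T2 12 > Print/T2 7 > Social/T2 5.
Affiliate T1 at 25: fill all 4 → 11 left.
Affiliate/T2 (21): +7 → 4 left.
Fill Print T1 block (2 at 20) → 2 left.
Email/T1: +2 of 3 at 15; pool empty.
Total = 25×4 + 21×7 + 20×2 + 15×2 = 317.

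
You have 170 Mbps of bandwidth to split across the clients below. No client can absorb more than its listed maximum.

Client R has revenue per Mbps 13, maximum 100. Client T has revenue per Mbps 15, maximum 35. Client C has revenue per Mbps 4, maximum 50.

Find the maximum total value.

1965

Rank by revenue per Mbps: Client T 15 > Client R 13 > Client C 4.
Client T takes 35 to reach its cap of 35 — 135 left.
Give Client R 100 to hit its cap of 100 — 35 left.
Client C has room for 50 but only 35 remain, so it gets 35.
Total = 13×100 + 15×35 + 4×35 = 1965.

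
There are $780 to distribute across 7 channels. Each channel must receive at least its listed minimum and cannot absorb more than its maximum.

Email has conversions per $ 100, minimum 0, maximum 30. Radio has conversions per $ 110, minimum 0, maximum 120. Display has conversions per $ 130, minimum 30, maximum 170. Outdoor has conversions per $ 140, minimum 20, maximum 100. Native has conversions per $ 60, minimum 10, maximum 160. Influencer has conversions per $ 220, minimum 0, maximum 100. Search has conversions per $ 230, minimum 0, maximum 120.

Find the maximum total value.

Meeting every minimum uses 0+0+30+20+10+0+0 = 60 $, leaving 720.
Order the channels by conversions per $: Search 230 > Influencer 220 > Outdoor 140 > Display 130 > Radio 110 > Email 100 > Native 60.
Search: +120 to 120 (cap) → 600 left.
Influencer takes 100 more to reach its cap of 100 → 500 left.
Give Outdoor 80 more to hit its cap of 100 → 420 left.
Give Display 140 more to hit its cap of 170 → 280 left.
Radio: +120 to 120 (cap) → 160 left.
Email: +30 to 30 (cap) → 130 left.
Native: +130 (room for 150) → 140. Pool exhausted.
Total = 100×30 + 110×120 + 130×170 + 140×100 + 60×140 + 220×100 + 230×120 = 110300.

110300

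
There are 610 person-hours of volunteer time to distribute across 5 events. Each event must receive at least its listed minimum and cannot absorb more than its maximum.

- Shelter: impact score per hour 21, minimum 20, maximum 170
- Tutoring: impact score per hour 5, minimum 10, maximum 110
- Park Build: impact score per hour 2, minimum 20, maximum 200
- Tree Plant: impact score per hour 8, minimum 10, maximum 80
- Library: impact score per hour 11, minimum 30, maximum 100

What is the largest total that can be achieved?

6160

Meeting every minimum uses 20+10+20+10+30 = 90 person-hours, leaving 520.
Order the events by impact score per hour: Shelter 21 > Library 11 > Tree Plant 8 > Tutoring 5 > Park Build 2.
Give Shelter 150 more to hit its cap of 170 ; 370 left.
Library takes 70 more to reach its cap of 100 ; 300 left.
Tree Plant takes 70 more to reach its cap of 80 ; 230 left.
Tutoring: +100 to 110 (cap) ; 130 left.
Only 130 left; Park Build takes them to reach 150.
Total = 21×170 + 5×110 + 2×150 + 8×80 + 11×100 = 6160.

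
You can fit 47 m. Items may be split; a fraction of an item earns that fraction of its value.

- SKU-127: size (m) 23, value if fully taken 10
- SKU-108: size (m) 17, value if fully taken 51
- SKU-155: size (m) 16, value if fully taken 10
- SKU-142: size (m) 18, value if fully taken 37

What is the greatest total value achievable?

Rank by value-to-size ratio: SKU-108 51/17≈3, SKU-142 37/18≈2.06, SKU-155 10/16≈0.625, SKU-127 10/23≈0.435.
Take all of SKU-108 (17 m, value 51) → 30 m left.
SKU-142: take in full, 18 m for value 37 → 12 left.
Fill the last 12 m with part of SKU-155: 12/16 of it earns 7.5.
Total value = 95.5.

95.5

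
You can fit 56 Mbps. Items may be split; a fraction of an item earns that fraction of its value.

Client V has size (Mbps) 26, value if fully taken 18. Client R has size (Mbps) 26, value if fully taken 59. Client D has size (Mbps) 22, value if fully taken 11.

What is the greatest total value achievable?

Sort by value density: Client R 59/26≈2.27, Client V 18/26≈0.692, Client D 11/22≈0.5.
Take all of Client R (26 Mbps, value 59) — 30 Mbps left.
All 26 Mbps of Client V fit (value 18) — 4 remain.
Fill the last 4 Mbps with part of Client D: 4/22 of it earns 2.
Total value = 79.

79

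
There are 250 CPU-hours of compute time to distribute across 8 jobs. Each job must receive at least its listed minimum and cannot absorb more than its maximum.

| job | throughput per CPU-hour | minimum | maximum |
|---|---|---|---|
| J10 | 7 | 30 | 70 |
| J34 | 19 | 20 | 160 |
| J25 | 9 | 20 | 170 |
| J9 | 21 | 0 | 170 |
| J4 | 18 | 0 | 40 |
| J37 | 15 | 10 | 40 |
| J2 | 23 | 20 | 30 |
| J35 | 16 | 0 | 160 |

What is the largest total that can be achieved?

Meeting every minimum uses 30+20+20+0+0+10+20+0 = 100 CPU-hours, leaving 150.
Highest throughput per CPU-hour first: J2 23 > J9 21 > J34 19 > J4 18 > J35 16 > J37 15 > J25 9 > J10 7.
Give J2 10 more to hit its cap of 30 → 140 left.
Only 140 left; J9 takes them to reach 140.
Total = 7×30 + 19×20 + 9×20 + 21×140 + 15×10 + 23×30 = 4550.

4550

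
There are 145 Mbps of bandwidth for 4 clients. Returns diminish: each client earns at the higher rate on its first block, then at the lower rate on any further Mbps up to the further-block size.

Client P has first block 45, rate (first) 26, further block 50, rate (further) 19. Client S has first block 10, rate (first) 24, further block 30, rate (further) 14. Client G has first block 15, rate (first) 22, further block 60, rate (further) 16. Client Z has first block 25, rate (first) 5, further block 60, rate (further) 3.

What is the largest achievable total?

Treat each block as its own option and order by rate: Client P/tier1 26 > Client S/tier1 24 > Client G/tier1 22 > Client P/tier2 19 > Client G/tier2 16 > Client S/tier2 14 > Client Z/tier1 5 > Client Z/tier2 3.
Fill Client P tier1 block (45 at 26) → 100 left.
Fill Client S tier1 block (10 at 24) → 90 left.
Client G tier1 at 22: fill all 15 → 75 left.
Client P/tier2 (19): +50 → 25 left.
25 remain; put them into Client G tier2 at 16.
Total = 26×45 + 24×10 + 22×15 + 19×50 + 16×25 = 3090.

3090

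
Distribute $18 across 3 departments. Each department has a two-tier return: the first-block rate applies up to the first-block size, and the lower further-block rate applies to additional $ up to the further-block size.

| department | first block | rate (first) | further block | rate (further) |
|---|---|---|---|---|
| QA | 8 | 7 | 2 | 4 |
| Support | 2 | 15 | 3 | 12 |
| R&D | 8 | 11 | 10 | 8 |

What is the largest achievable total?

194

Treat each block as its own option and order by rate: Support/tier1 15 > Support/tier2 12 > R&D/tier1 11 > R&D/tier2 8 > QA/tier1 7 > QA/tier2 4.
Support/tier1 (15): +2 ; 16 left.
Support/tier2 (12): +3 ; 13 left.
R&D tier1 at 11: fill all 8 ; 5 left.
R&D/tier2: +5 of 10 at 8; pool empty.
Total = 15×2 + 12×3 + 11×8 + 8×5 = 194.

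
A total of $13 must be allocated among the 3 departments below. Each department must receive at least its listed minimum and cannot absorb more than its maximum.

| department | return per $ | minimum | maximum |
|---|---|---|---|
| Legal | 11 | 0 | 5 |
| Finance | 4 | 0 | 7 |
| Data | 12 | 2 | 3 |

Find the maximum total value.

Meeting every minimum uses 0+0+2 = 2 $, leaving 11.
Highest return per $ first: Data 12 > Legal 11 > Finance 4.
Data takes 1 more to reach its cap of 3 ; 10 left.
Legal: +5 to 5 (cap) ; 5 left.
Finance has room for 7 more but only 5 remain, so it gets 5.
Total = 11×5 + 4×5 + 12×3 = 111.

111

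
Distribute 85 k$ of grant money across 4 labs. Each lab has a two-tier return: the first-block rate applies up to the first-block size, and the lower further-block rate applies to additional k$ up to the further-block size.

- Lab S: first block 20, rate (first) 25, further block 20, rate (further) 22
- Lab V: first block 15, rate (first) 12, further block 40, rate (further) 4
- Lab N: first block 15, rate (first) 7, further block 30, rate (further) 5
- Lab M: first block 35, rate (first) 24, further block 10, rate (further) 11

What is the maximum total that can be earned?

Order all 8 blocks by rate: Lab S/T1 25 > Lab M/T1 24 > Lab S/T2 22 > Lab V/T1 12 > Lab M/T2 11 > Lab N/T1 7 > Lab N/T2 5 > Lab V/T2 4.
Fill Lab S T1 block (20 at 25) ; 65 left.
Lab M T1 at 24: fill all 35 ; 30 left.
Lab S/T2 (22): +20 ; 10 left.
Lab V/T1: +10 of 15 at 12; pool empty.
Total = 25×20 + 24×35 + 22×20 + 12×10 = 1900.

1900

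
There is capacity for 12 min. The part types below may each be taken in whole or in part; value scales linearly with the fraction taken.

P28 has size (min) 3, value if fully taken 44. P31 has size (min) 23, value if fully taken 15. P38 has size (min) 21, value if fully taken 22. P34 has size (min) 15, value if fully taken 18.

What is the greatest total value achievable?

Rank by value-to-size ratio: P28 44/3≈14.7, P34 18/15≈1.2, P38 22/21≈1.05, P31 15/23≈0.652.
All 3 min of P28 fit (value 44) ; 9 remain.
Only 9 min remain; take 9/15 of P34 for value 18×9/15 = 10.8.
Total value = 54.8.

54.8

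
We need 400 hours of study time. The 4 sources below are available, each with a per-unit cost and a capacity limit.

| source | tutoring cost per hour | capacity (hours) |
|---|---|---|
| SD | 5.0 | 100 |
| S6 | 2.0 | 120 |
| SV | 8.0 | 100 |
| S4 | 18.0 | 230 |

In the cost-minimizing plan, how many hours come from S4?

80

Fill from the cheapest source first.
Take 120 from S6 at 2.0 ; need 280 more.
Take 100 from SD at 5.0 ; need 180 more.
Take 100 from SV at 8.0 ; need 80 more.
S4 at 18.0: take 80 of its 230 ; requirement met.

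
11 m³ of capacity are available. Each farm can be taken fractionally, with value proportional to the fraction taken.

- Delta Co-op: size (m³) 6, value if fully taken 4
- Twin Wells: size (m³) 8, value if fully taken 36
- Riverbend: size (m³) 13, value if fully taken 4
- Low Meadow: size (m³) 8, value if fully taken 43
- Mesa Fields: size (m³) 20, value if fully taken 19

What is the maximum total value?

56.5

Sort by value density: Low Meadow 43/8≈5.38, Twin Wells 36/8≈4.5, Mesa Fields 19/20≈0.95, Delta Co-op 4/6≈0.667, Riverbend 4/13≈0.308.
Take all of Low Meadow (8 m³, value 43) — 3 m³ left.
Only 3 m³ remain; take 3/8 of Twin Wells for value 36×3/8 = 13.5.
Total value = 56.5.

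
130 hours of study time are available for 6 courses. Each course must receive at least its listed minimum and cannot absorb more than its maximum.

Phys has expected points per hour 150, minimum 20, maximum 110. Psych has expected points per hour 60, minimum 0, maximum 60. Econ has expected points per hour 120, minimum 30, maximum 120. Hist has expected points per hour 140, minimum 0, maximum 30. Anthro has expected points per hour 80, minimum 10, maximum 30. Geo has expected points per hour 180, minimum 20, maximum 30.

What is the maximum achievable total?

Meeting every minimum uses 20+0+30+0+10+20 = 80 hours, leaving 50.
Order the courses by expected points per hour: Geo 180 > Phys 150 > Hist 140 > Econ 120 > Anthro 80 > Psych 60.
Geo: +10 to 30 (cap) ; 40 left.
Phys: +40 (room for 90) → 60. Pool exhausted.
Total = 150×60 + 120×30 + 80×10 + 180×30 = 18800.

18800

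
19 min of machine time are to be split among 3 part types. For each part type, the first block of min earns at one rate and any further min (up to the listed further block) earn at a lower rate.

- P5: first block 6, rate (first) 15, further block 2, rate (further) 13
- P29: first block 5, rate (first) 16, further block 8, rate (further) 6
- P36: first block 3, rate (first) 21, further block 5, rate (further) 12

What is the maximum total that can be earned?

295

Order all 6 blocks by rate: P36/tier1 21 > P29/tier1 16 > P5/tier1 15 > P5/tier2 13 > P36/tier2 12 > P29/tier2 6.
P36/tier1 (21): +3 ; 16 left.
P29/tier1 (16): +5 ; 11 left.
P5 tier1 at 15: fill all 6 ; 5 left.
Fill P5 tier2 block (2 at 13) ; 3 left.
P36/tier2: +3 of 5 at 12; pool empty.
Total = 21×3 + 16×5 + 15×6 + 13×2 + 12×3 = 295.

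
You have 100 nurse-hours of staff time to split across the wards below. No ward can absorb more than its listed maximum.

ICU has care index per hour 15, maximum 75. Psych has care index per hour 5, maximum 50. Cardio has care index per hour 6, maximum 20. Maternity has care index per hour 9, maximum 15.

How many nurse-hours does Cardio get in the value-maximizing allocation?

10

Rank by care index per hour: ICU 15 > Maternity 9 > Cardio 6 > Psych 5.
ICU: +75 to 75 (cap) → 25 left.
Give Maternity 15 to hit its cap of 15 → 10 left.
Only 10 left; Cardio takes them to reach 10.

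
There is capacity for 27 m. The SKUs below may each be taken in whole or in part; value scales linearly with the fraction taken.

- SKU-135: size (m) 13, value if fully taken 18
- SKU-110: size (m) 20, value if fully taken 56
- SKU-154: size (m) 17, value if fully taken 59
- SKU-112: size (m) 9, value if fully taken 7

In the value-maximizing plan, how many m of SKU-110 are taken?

Rank by value-to-size ratio: SKU-154 59/17≈3.47, SKU-110 56/20≈2.8, SKU-135 18/13≈1.38, SKU-112 7/9≈0.778.
Take all of SKU-154 (17 m, value 59) ; 10 m left.
10 m left: a 10/20 share of SKU-110 gives 56×10/20 = 28.

10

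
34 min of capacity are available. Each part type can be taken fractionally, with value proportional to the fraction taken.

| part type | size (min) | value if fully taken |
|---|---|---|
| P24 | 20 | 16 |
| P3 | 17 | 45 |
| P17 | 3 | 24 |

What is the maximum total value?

Rank by value-to-size ratio: P17 24/3≈8, P3 45/17≈2.65, P24 16/20≈0.8.
Take all of P17 (3 min, value 24) → 31 min left.
Take all of P3 (17 min, value 45) → 14 min left.
Fill the last 14 min with part of P24: 14/20 of it earns 11.2.
Total value = 80.2.

80.2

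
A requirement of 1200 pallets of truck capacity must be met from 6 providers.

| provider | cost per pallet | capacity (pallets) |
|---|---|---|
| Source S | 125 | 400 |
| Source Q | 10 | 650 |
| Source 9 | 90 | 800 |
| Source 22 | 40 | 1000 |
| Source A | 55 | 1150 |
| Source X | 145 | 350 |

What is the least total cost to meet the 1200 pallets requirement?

28500

Use providers in increasing cost order.
Source Q (10): use full 650 — 550 pallets to go.
Take 550 from Source 22 at 40 to finish.
Source A, Source 9, Source S, Source X: unused.
Cost = 650×10 + 550×40 = 28500.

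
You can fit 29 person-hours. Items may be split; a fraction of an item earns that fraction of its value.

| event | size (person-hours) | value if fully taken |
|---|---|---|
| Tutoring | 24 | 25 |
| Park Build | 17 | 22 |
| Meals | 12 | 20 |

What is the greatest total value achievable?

42

Best value per unit of size first: Meals 20/12≈1.67, Park Build 22/17≈1.29, Tutoring 25/24≈1.04.
Take all of Meals (12 person-hours, value 20) — 17 person-hours left.
All 17 person-hours of Park Build fit (value 22) — 0 remain.
Total value = 42.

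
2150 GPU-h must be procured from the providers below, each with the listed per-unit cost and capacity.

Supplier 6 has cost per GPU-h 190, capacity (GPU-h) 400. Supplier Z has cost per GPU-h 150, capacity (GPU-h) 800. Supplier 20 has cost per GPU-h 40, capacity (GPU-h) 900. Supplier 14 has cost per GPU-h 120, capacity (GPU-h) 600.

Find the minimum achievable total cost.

Cheapest first:
Supplier 20 at 40: take all 900 GPU-h — 1250 still needed.
Supplier 14 at 120: take all 600 GPU-h — 650 still needed.
Take 650 from Supplier Z at 150 to finish.
Supplier 6: unused.
Cost = 900×40 + 600×120 + 650×150 = 205500.

205500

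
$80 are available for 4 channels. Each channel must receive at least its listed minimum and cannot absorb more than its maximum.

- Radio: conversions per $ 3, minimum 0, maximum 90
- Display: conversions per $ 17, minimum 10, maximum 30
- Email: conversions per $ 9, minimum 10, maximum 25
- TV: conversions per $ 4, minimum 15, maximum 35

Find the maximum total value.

835

Meeting every minimum uses 0+10+10+15 = 35 $, leaving 45.
Order the channels by conversions per $: Display 17 > Email 9 > TV 4 > Radio 3.
Give Display 20 more to hit its cap of 30 → 25 left.
Email takes 15 more to reach its cap of 25 → 10 left.
Only 10 left; TV takes them to reach 25.
Total = 17×30 + 9×25 + 4×25 = 835.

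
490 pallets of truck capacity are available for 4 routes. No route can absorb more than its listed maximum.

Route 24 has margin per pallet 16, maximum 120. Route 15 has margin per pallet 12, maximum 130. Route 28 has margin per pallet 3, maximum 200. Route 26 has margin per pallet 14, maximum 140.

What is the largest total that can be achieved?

5740

Rank by margin per pallet: Route 24 16 > Route 26 14 > Route 15 12 > Route 28 3.
Route 24 takes 120 to reach its cap of 120 → 370 left.
Give Route 26 140 to hit its cap of 140 → 230 left.
Give Route 15 130 to hit its cap of 130 → 100 left.
Only 100 left; Route 28 takes them to reach 100.
Total = 16×120 + 12×130 + 3×100 + 14×140 = 5740.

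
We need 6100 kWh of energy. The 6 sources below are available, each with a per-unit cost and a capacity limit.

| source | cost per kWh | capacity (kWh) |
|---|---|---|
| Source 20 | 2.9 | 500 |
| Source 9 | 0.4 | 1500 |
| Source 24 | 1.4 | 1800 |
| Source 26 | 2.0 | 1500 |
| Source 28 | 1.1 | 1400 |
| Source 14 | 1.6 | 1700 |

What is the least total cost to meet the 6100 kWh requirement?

Cheapest first:
Source 9 (0.4): use full 1500 — 4600 kWh to go.
Source 28 (1.1): use full 1400 — 3200 kWh to go.
Take 1800 from Source 24 at 1.4 — need 1400 more.
Source 14 at 1.6: take 1400 of its 1700 — requirement met.
Source 26, Source 20: unused.
Cost = 1500×0.4 + 1400×1.1 + 1800×1.4 + 1400×1.6 = 6900.

6900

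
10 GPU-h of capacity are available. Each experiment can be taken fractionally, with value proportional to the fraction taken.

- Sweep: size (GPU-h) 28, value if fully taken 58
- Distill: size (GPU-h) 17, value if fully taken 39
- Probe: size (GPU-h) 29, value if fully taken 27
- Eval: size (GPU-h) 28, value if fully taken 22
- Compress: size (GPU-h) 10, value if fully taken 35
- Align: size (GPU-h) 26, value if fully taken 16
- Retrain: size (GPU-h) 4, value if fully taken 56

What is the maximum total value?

Sort by value density: Retrain 56/4≈14, Compress 35/10≈3.5, Distill 39/17≈2.29, Sweep 58/28≈2.07, Probe 27/29≈0.931, Eval 22/28≈0.786, Align 16/26≈0.615.
Take all of Retrain (4 GPU-h, value 56) — 6 GPU-h left.
6 GPU-h left: a 6/10 share of Compress gives 35×6/10 = 21.
Total value = 77.

77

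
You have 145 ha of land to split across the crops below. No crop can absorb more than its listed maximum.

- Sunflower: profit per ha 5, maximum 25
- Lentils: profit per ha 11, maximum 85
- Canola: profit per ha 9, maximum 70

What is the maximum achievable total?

Order the crops by profit per ha: Lentils 11 > Canola 9 > Sunflower 5.
Lentils: +85 to 85 (cap) — 60 left.
Canola: +60 (room for 70) → 60. Pool exhausted.
Total = 11×85 + 9×60 = 1475.

1475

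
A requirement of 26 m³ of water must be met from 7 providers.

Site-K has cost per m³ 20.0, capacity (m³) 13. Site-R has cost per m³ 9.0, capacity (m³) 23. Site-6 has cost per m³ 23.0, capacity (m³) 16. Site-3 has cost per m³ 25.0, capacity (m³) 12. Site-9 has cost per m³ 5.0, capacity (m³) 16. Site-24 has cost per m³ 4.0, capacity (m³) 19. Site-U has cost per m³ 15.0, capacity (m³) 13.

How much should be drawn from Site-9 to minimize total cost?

Fill from the cheapest provider first.
Site-24 at 4.0: take all 19 m³ — 7 still needed.
Site-9 (5.0): take the remaining 7 — done.
Site-R, Site-U, Site-K, Site-6, Site-3: unused.

7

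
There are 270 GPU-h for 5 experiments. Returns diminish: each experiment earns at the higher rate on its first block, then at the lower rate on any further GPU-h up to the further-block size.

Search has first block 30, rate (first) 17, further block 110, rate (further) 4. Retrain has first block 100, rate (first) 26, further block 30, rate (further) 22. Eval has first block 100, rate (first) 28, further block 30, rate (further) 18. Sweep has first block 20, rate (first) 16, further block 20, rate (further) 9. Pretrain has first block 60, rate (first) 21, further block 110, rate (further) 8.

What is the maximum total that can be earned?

Order all 10 blocks by rate: Eval/tier1 28 > Retrain/tier1 26 > Retrain/tier2 22 > Pretrain/tier1 21 > Eval/tier2 18 > Search/tier1 17 > Sweep/tier1 16 > Sweep/tier2 9 > Pretrain/tier2 8 > Search/tier2 4.
Fill Eval tier1 block (100 at 28) — 170 left.
Fill Retrain tier1 block (100 at 26) — 70 left.
Retrain tier2 at 22: fill all 30 — 40 left.
Pretrain tier1 at 21: only 40 left, fill 40.
Total = 28×100 + 26×100 + 22×30 + 21×40 = 6900.

6900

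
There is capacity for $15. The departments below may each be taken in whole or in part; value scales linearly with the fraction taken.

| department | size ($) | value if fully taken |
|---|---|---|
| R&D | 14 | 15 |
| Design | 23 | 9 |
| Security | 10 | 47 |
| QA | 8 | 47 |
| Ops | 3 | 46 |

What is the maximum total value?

Best value per unit of size first: Ops 46/3≈15.3, QA 47/8≈5.88, Security 47/10≈4.7, R&D 15/14≈1.07, Design 9/23≈0.391.
Take all of Ops (3 $, value 46) — 12 $ left.
Take all of QA (8 $, value 47) — 4 $ left.
Only 4 $ remain; take 4/10 of Security for value 47×4/10 = 18.8.
Total value = 111.8.

111.8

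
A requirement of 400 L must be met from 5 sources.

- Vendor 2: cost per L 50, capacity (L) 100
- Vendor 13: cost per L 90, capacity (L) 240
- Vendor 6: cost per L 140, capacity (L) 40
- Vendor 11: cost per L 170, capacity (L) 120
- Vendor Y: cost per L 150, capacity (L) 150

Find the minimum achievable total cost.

35200

Cheapest first:
Vendor 2 (50): use full 100 → 300 L to go.
Take 240 from Vendor 13 at 90 → need 60 more.
Vendor 6 (140): use full 40 → 20 L to go.
Vendor Y (150): take the remaining 20 → done.
Vendor 11: unused.
Cost = 100×50 + 240×90 + 40×140 + 20×150 = 35200.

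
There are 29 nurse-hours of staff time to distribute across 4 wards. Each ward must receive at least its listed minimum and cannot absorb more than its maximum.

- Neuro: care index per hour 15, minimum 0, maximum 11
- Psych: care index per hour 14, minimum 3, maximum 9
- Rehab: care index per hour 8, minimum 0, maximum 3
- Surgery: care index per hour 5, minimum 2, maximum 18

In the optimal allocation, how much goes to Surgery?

6

Meeting every minimum uses 0+3+0+2 = 5 nurse-hours, leaving 24.
Rank by care index per hour: Neuro 15 > Psych 14 > Rehab 8 > Surgery 5.
Give Neuro 11 more to hit its cap of 11 — 13 left.
Give Psych 6 more to hit its cap of 9 — 7 left.
Give Rehab 3 more to hit its cap of 3 — 4 left.
Surgery: +4 (room for 16) → 6. Pool exhausted.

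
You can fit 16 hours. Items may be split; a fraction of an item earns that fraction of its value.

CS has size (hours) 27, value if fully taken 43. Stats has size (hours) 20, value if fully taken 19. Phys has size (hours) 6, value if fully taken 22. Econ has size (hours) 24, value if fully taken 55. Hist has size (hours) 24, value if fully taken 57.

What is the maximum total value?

45.75

Best value per unit of size first: Phys 22/6≈3.67, Hist 57/24≈2.38, Econ 55/24≈2.29, CS 43/27≈1.59, Stats 19/20≈0.95.
Phys: take in full, 6 hours for value 22 → 10 left.
Fill the last 10 hours with part of Hist: 10/24 of it earns 23.75.
Total value = 45.75.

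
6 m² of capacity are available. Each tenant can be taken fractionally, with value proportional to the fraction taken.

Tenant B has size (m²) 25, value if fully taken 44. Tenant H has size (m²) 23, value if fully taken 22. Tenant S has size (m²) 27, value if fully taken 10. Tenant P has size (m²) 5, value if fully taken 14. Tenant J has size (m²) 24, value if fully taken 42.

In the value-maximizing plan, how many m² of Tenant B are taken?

1

Rank by value-to-size ratio: Tenant P 14/5≈2.8, Tenant B 44/25≈1.76, Tenant J 42/24≈1.75, Tenant H 22/23≈0.957, Tenant S 10/27≈0.37.
Take all of Tenant P (5 m², value 14) ; 1 m² left.
Only 1 m² remain; take 1/25 of Tenant B for value 44×1/25 = 1.76.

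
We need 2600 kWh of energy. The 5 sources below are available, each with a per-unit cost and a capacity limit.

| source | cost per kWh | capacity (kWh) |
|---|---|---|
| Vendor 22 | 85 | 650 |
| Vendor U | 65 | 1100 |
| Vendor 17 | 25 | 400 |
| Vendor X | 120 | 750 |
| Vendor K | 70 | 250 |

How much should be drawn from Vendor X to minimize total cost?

Cheapest first:
Vendor 17 (25): use full 400 — 2200 kWh to go.
Take 1100 from Vendor U at 65 — need 1100 more.
Vendor K at 70: take all 250 kWh — 850 still needed.
Vendor 22 at 85: take all 650 kWh — 200 still needed.
Take 200 from Vendor X at 120 to finish.

200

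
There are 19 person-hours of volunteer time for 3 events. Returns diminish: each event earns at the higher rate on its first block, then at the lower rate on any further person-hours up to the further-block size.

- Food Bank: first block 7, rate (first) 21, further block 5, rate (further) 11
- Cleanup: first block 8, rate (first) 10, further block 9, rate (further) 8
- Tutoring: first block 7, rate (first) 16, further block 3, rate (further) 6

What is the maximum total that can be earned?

314

Order all 6 blocks by rate: Food Bank/first 21 > Tutoring/first 16 > Food Bank/second 11 > Cleanup/first 10 > Cleanup/second 8 > Tutoring/second 6.
Food Bank/first (21): +7 ; 12 left.
Tutoring first at 16: fill all 7 ; 5 left.
Fill Food Bank second block (5 at 11) ; 0 left.
Total = 21×7 + 16×7 + 11×5 = 314.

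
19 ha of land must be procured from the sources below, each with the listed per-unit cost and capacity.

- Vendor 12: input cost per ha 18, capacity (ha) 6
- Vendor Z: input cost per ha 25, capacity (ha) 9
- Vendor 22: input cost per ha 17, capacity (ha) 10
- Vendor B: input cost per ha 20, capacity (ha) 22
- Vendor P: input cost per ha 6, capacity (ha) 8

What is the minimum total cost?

236

Use sources in increasing cost order.
Vendor P (6): use full 8 ; 11 ha to go.
Vendor 22 (17): use full 10 ; 1 ha to go.
Take 1 from Vendor 12 at 18 to finish.
Vendor B, Vendor Z: unused.
Cost = 8×6 + 10×17 + 1×18 = 236.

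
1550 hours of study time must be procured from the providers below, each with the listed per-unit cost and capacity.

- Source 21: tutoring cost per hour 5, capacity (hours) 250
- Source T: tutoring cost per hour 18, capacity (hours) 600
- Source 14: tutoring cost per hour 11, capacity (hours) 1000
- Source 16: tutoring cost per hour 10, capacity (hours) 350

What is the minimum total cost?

15200

Fill from the cheapest provider first.
Source 21 at 5: take all 250 hours → 1300 still needed.
Source 16 (10): use full 350 → 950 hours to go.
Source 14 at 11: take 950 of its 1000 → requirement met.
Source T: unused.
Cost = 250×5 + 350×10 + 950×11 = 15200.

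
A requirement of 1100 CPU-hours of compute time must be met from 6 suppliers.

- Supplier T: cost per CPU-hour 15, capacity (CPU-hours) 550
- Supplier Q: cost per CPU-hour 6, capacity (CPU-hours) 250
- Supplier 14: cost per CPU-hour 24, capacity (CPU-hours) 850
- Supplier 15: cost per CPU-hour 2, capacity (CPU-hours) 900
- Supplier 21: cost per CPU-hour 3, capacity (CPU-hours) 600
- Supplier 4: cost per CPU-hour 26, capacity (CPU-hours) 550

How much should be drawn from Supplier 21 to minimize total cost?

200

Use suppliers in increasing cost order.
Take 900 from Supplier 15 at 2 → need 200 more.
Supplier 21 (3): take the remaining 200 → done.
Supplier Q, Supplier T, Supplier 14, Supplier 4: unused.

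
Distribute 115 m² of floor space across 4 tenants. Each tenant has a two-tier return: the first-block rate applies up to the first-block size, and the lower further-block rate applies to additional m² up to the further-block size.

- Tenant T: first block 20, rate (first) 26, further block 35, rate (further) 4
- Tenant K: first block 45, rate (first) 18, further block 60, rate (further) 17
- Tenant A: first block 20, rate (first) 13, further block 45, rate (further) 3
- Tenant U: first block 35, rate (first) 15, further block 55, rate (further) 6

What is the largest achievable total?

Rank every tier by rate: Tenant T/first 26 > Tenant K/first 18 > Tenant K/second 17 > Tenant U/first 15 > Tenant A/first 13 > Tenant U/second 6 > Tenant T/second 4 > Tenant A/second 3.
Fill Tenant T first block (20 at 26) — 95 left.
Tenant K first at 18: fill all 45 — 50 left.
Tenant K/second: +50 of 60 at 17; pool empty.
Total = 26×20 + 18×45 + 17×50 = 2180.

2180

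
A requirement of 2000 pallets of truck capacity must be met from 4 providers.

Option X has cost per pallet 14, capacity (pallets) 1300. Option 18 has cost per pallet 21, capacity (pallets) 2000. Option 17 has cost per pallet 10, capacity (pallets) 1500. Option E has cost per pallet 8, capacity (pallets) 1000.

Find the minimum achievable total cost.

Cheapest first:
Option E at 8: take all 1000 pallets → 1000 still needed.
Take 1000 from Option 17 at 10 to finish.
Option X, Option 18: unused.
Cost = 1000×8 + 1000×10 = 18000.

18000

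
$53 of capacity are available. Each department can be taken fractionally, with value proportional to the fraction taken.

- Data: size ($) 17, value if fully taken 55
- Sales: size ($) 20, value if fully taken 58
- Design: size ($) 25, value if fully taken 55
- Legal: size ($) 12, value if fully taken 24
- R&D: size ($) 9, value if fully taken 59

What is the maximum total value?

187.4

Rank by value-to-size ratio: R&D 59/9≈6.56, Data 55/17≈3.24, Sales 58/20≈2.9, Design 55/25≈2.2, Legal 24/12≈2.
Take all of R&D (9 $, value 59) → 44 $ left.
All 17 $ of Data fit (value 55) → 27 remain.
Take all of Sales (20 $, value 58) → 7 $ left.
7 $ left: a 7/25 share of Design gives 55×7/25 = 15.4.
Total value = 187.4.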